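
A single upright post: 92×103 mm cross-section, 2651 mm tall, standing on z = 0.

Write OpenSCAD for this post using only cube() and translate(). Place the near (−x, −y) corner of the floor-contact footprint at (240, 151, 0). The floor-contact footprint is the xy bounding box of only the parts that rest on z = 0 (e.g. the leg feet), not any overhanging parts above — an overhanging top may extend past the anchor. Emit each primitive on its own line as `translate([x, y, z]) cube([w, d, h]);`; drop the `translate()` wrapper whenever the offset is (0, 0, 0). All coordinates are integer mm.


translate([240, 151, 0]) cube([92, 103, 2651]);


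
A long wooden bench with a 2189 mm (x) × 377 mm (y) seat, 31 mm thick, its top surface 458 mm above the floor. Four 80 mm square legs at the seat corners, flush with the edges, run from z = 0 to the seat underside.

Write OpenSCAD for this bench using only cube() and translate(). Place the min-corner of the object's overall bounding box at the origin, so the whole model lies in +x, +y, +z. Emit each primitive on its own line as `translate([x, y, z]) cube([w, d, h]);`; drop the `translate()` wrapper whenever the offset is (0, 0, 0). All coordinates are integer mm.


translate([0, 0, 427]) cube([2189, 377, 31]);
cube([80, 80, 427]);
translate([0, 297, 0]) cube([80, 80, 427]);
translate([2109, 0, 0]) cube([80, 80, 427]);
translate([2109, 297, 0]) cube([80, 80, 427]);


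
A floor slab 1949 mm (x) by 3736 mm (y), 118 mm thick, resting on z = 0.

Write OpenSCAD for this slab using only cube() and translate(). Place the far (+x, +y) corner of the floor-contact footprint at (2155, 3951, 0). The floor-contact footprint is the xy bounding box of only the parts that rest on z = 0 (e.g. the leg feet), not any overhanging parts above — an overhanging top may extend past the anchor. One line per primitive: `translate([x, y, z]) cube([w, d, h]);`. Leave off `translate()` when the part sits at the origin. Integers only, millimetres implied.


translate([206, 215, 0]) cube([1949, 3736, 118]);


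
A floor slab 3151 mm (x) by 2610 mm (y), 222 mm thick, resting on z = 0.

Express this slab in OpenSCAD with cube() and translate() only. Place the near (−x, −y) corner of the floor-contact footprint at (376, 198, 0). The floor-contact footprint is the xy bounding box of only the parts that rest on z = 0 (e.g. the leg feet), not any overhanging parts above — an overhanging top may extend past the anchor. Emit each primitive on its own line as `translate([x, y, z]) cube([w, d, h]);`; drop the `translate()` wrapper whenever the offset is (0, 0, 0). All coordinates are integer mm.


translate([376, 198, 0]) cube([3151, 2610, 222]);


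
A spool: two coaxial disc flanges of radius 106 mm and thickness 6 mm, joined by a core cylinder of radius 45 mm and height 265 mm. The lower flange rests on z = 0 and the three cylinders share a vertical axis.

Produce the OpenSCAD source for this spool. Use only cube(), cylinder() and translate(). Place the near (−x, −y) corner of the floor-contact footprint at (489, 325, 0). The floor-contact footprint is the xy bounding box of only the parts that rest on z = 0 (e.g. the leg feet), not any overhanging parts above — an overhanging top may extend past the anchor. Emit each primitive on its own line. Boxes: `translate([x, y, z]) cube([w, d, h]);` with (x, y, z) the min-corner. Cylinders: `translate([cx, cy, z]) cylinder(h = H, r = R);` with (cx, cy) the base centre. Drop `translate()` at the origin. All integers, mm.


translate([595, 431, 0]) cylinder(h = 6, r = 106);
translate([595, 431, 6]) cylinder(h = 265, r = 45);
translate([595, 431, 271]) cylinder(h = 6, r = 106);


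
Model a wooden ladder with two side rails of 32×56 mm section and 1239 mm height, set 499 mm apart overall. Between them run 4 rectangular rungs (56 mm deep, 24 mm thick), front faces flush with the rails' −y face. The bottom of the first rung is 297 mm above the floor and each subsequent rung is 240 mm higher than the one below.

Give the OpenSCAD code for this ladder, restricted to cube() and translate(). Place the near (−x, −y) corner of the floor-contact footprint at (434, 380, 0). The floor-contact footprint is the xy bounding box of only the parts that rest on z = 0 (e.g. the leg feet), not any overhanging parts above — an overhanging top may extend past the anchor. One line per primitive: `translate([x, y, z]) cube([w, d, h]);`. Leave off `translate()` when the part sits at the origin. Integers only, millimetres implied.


// rung span = 499 - 2*32 = 435
// rung[k] z = 297 + k*240
translate([434, 380, 0]) cube([32, 56, 1239]);
translate([901, 380, 0]) cube([32, 56, 1239]);
translate([466, 380, 297]) cube([435, 56, 24]);
translate([466, 380, 537]) cube([435, 56, 24]);
translate([466, 380, 777]) cube([435, 56, 24]);
translate([466, 380, 1017]) cube([435, 56, 24]);


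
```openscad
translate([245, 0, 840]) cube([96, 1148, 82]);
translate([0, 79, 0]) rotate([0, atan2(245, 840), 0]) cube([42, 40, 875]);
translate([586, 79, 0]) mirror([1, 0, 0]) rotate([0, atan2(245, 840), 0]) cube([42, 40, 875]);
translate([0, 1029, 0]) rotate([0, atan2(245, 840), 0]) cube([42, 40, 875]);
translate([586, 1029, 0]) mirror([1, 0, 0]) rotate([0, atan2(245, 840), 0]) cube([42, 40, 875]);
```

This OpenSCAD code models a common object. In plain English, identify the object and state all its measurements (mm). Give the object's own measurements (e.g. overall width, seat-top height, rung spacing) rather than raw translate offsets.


A sawhorse. A 96×1148×82 mm beam (x, y, z) sits on two A-frame leg pairs. Each pair is two raked legs of 42×40 mm section (40 mm along y) splaying symmetrically in x. Each leg rises 840 mm vertically over 245 mm of horizontal reach and is 875 mm long along its own axis. Every leg's outer bottom edge rests on the floor and its outer top edge meets a bottom edge of the beam — the left legs (tilting toward +x) meet the beam's −x bottom edge, the right legs (their mirror images, tilting toward −x) meet its +x bottom edge — so the leg tops tuck under the beam, the beam's underside is 840 mm above the floor, and the feet are 586 mm apart outside-to-outside with the beam centred between them. The two leg pairs are set in 79 mm from either end of the beam.


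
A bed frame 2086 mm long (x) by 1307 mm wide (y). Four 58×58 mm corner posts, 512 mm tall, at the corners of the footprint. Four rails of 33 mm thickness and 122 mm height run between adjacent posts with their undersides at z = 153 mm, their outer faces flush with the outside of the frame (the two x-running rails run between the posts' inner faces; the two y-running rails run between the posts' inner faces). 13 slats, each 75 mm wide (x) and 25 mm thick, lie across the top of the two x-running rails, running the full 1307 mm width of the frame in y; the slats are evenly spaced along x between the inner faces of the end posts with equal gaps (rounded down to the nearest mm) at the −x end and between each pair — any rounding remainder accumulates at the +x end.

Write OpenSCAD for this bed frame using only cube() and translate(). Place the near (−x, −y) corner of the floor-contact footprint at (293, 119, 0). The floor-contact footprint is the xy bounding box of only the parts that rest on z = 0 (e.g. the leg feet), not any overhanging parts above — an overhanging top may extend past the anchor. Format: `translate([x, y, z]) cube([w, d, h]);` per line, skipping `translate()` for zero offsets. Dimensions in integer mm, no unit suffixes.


// slat z = rail_z + rail_h = 153 + 122 = 275
// slat gap = ⌊(1970 − 13·75) / 14⌋ = 71
translate([293, 119, 0]) cube([58, 58, 512]);
translate([293, 1368, 0]) cube([58, 58, 512]);
translate([2321, 119, 0]) cube([58, 58, 512]);
translate([2321, 1368, 0]) cube([58, 58, 512]);
translate([351, 119, 153]) cube([1970, 33, 122]);
translate([351, 1393, 153]) cube([1970, 33, 122]);
translate([293, 177, 153]) cube([33, 1191, 122]);
translate([2346, 177, 153]) cube([33, 1191, 122]);
translate([422, 119, 275]) cube([75, 1307, 25]);
translate([568, 119, 275]) cube([75, 1307, 25]);
translate([714, 119, 275]) cube([75, 1307, 25]);
translate([860, 119, 275]) cube([75, 1307, 25]);
translate([1006, 119, 275]) cube([75, 1307, 25]);
translate([1152, 119, 275]) cube([75, 1307, 25]);
translate([1298, 119, 275]) cube([75, 1307, 25]);
translate([1444, 119, 275]) cube([75, 1307, 25]);
translate([1590, 119, 275]) cube([75, 1307, 25]);
translate([1736, 119, 275]) cube([75, 1307, 25]);
translate([1882, 119, 275]) cube([75, 1307, 25]);
translate([2028, 119, 275]) cube([75, 1307, 25]);
translate([2174, 119, 275]) cube([75, 1307, 25]);


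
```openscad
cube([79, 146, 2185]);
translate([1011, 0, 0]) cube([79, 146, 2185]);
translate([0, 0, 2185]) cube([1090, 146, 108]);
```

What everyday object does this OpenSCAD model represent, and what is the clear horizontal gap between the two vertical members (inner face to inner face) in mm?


A door frame. The clear opening width is 932 mm.

Two 2185 mm tall posts with a header on top — a door frame. The left jamb is 79 mm wide at x = 0; the right jamb starts at x = 1011. The clear opening is 1011 − 79 = 932 mm.


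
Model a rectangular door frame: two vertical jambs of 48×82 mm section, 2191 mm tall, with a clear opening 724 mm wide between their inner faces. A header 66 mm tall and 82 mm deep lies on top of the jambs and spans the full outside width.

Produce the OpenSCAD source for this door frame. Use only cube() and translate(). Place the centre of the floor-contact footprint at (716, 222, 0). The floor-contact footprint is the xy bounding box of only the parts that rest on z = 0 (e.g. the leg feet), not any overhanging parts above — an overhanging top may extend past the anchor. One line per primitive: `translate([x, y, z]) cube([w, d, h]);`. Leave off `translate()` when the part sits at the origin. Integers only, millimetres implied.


translate([306, 181, 0]) cube([48, 82, 2191]);
translate([1078, 181, 0]) cube([48, 82, 2191]);
translate([306, 181, 2191]) cube([820, 82, 66]);


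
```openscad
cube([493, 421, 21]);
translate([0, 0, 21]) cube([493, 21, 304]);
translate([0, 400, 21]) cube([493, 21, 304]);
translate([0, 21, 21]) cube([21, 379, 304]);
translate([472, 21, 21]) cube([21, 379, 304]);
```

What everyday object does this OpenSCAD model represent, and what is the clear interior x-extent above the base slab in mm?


An open box. The internal width is 451 mm.

A 493×421 base slab with four walls standing on it — an open box. The base is 493 mm wide and the walls are 21 mm thick, so the internal width is 493 − 2 × 21 = 451 mm.


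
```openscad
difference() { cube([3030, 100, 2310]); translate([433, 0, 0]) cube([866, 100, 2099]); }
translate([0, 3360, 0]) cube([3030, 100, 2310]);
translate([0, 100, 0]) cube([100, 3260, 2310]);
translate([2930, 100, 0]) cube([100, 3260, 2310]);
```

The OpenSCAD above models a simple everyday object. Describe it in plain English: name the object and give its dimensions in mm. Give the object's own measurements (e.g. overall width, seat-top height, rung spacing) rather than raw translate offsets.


A single room: four walls, each 2310 mm tall and 100 mm thick, enclosing an outside footprint 3030×3460 mm (x × y), no floor or roof. The front and back walls (−y and +y sides) run the full x-width; the side walls fit between their inner faces. A door opening 866 mm wide and 2099 mm tall is cut through the front wall from the floor up, its −x edge 433 mm from the wall's −x end.


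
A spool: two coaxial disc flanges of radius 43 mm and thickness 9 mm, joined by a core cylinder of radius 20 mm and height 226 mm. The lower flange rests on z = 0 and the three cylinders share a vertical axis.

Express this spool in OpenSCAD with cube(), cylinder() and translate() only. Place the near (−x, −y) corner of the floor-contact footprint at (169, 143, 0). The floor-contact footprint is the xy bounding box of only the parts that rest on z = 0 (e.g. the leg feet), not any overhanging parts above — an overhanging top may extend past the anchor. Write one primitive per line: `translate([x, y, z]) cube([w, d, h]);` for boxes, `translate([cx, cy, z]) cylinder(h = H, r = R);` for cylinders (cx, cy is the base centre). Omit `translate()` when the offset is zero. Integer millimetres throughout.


translate([212, 186, 0]) cylinder(h = 9, r = 43);
translate([212, 186, 9]) cylinder(h = 226, r = 20);
translate([212, 186, 235]) cylinder(h = 9, r = 43);


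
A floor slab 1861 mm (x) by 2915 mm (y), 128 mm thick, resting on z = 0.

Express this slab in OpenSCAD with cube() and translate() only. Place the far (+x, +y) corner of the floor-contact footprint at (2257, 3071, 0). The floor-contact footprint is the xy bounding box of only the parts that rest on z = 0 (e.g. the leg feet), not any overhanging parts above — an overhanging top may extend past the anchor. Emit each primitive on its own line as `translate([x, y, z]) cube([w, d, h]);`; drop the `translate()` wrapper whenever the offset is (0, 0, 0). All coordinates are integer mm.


translate([396, 156, 0]) cube([1861, 2915, 128]);


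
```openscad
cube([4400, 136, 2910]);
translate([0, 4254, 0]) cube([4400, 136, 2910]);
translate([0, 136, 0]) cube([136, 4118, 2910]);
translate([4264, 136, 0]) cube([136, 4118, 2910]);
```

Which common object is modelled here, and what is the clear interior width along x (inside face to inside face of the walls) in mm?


A house (or room) frame. The interior width is 4128 mm.

Four 2910 mm walls enclosing a rectangle with no floor or roof — a room or house frame. Outside width is 4400 mm and wall thickness is 136 mm, so the interior width is 4400 − 2 × 136 = 4128 mm.


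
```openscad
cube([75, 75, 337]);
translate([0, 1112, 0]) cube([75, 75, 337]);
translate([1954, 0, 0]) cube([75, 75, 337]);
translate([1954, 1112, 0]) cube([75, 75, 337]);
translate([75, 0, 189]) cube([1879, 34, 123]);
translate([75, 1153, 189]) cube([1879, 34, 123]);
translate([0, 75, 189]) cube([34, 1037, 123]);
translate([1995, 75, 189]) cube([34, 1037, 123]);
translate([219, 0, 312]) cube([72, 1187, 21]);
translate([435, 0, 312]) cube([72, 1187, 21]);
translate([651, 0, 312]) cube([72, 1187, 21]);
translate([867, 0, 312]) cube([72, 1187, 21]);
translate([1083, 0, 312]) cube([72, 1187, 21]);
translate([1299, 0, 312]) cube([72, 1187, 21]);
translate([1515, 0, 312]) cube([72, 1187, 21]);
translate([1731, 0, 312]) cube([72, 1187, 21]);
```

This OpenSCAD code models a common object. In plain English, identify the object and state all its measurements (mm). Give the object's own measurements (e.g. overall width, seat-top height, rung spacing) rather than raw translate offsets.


A bed frame 2029 mm long (x) by 1187 mm wide (y). Four 75×75 mm corner posts, 337 mm tall, at the corners of the footprint. Four rails of 34 mm thickness and 123 mm height run between adjacent posts with their undersides at z = 189 mm, their outer faces flush with the outside of the frame (the two x-running rails run between the posts' inner faces; the two y-running rails run between the posts' inner faces). 8 slats, each 72 mm wide (x) and 21 mm thick, lie across the top of the two x-running rails, running the full 1187 mm width of the frame in y; along x they sit between the end posts with a 144 mm gap after the −x posts and between neighbouring slats, leaving 151 mm before the +x posts.


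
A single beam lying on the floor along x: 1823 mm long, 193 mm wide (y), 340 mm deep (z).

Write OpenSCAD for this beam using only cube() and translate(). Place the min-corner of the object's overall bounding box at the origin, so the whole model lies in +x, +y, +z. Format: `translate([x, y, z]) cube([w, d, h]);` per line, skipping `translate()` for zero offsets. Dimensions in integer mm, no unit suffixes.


cube([1823, 193, 340]);


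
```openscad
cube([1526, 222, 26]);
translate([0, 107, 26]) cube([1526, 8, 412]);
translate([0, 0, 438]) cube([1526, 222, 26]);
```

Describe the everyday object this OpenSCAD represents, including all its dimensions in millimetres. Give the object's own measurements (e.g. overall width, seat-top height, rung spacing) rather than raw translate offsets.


An I-beam lying along x, 1526 mm long. Overall section height 464 mm. Two flanges 222 mm wide (y) and 26 mm thick, one on the floor and one at the top; a web 8 mm thick runs between them, centred on the flange width.


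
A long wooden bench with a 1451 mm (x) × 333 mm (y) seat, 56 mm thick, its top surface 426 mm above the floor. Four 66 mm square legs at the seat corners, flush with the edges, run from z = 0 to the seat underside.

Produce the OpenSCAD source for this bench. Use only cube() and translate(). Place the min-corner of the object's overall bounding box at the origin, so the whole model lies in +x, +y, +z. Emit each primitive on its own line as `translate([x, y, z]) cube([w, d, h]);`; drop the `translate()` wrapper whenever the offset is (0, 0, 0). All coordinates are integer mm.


translate([0, 0, 370]) cube([1451, 333, 56]);
cube([66, 66, 370]);
translate([0, 267, 0]) cube([66, 66, 370]);
translate([1385, 0, 0]) cube([66, 66, 370]);
translate([1385, 267, 0]) cube([66, 66, 370]);


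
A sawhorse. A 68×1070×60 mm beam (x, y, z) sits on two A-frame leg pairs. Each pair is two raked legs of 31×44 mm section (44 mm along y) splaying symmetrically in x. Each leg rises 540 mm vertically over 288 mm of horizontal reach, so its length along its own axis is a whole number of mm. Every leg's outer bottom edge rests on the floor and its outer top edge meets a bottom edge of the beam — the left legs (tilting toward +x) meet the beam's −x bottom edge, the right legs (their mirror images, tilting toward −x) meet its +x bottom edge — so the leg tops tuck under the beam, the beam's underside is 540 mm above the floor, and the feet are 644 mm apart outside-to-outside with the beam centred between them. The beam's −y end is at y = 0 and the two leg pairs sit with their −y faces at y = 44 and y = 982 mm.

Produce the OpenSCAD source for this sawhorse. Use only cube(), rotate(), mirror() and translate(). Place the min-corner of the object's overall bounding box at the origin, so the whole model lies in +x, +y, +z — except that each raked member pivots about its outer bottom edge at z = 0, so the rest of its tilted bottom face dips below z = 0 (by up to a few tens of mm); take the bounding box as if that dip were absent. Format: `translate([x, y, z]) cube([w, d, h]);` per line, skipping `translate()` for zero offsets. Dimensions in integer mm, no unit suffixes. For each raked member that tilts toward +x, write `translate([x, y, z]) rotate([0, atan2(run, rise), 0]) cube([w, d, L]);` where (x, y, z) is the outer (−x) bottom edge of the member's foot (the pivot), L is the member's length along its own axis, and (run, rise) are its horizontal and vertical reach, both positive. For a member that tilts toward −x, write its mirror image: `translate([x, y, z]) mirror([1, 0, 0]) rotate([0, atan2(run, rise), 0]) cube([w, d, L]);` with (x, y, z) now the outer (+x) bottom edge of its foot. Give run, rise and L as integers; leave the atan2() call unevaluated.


// leg length = √(288² + 540²) = 612
// right-leg outer foot x = 2·288 + 68 = 644
// beam min-corner = (288, 0, 540)
translate([288, 0, 540]) cube([68, 1070, 60]);
translate([0, 44, 0]) rotate([0, atan2(288, 540), 0]) cube([31, 44, 612]);
translate([644, 44, 0]) mirror([1, 0, 0]) rotate([0, atan2(288, 540), 0]) cube([31, 44, 612]);
translate([0, 982, 0]) rotate([0, atan2(288, 540), 0]) cube([31, 44, 612]);
translate([644, 982, 0]) mirror([1, 0, 0]) rotate([0, atan2(288, 540), 0]) cube([31, 44, 612]);


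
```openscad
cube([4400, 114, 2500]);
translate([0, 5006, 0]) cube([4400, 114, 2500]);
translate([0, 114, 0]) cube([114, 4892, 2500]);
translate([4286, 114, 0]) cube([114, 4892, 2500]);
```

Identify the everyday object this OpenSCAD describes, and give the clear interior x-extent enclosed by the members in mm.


A house (or room) frame. The interior width is 4172 mm.

Four 2500 mm walls enclosing a rectangle with no floor or roof — a room or house frame. Outside width is 4400 mm and wall thickness is 114 mm, so the interior width is 4400 − 2 × 114 = 4172 mm.


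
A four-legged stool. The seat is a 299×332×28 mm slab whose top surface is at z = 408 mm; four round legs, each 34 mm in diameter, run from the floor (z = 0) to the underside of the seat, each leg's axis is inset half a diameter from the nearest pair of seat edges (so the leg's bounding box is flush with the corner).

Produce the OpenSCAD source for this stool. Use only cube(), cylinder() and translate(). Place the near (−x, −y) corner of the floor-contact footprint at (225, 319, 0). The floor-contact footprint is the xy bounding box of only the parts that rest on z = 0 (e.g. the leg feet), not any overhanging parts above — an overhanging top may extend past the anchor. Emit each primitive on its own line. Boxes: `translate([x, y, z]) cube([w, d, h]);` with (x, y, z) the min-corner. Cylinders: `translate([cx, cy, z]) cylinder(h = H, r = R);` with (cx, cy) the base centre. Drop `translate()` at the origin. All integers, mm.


translate([225, 319, 380]) cube([299, 332, 28]);
translate([242, 336, 0]) cylinder(h = 380, r = 17);
translate([507, 336, 0]) cylinder(h = 380, r = 17);
translate([242, 634, 0]) cylinder(h = 380, r = 17);
translate([507, 634, 0]) cylinder(h = 380, r = 17);


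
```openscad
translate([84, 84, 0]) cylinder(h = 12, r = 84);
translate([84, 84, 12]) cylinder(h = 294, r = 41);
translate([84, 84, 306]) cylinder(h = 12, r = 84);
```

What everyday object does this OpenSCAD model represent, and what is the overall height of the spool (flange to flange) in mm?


A spool. The overall height is 318 mm.

Three coaxial cylinders, large–small–large — a spool. Two 12 mm flanges and a 294 mm core give 12 + 294 + 12 = 318 mm.


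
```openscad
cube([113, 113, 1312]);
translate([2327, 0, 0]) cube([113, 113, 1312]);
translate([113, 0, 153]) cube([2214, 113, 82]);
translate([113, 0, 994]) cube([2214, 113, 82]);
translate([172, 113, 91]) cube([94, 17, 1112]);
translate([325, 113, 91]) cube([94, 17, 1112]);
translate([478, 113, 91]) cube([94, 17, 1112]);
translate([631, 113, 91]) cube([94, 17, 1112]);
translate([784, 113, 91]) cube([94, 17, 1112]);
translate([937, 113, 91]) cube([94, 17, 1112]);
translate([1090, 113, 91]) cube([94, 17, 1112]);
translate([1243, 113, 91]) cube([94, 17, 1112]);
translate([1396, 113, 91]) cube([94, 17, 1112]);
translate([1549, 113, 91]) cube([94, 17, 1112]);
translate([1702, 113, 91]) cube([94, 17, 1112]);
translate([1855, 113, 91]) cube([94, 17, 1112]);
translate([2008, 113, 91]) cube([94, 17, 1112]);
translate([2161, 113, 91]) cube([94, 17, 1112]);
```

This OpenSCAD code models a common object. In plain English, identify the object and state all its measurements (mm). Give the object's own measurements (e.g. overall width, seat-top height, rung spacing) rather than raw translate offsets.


A fence section. Two 113×113 mm posts, 1312 mm tall, stand on the floor with a clear span of 2214 mm between their inner faces. Two horizontal rails of 113×82 mm section span the gap between the posts with their undersides at z = 153 mm and z = 994 mm, flush with the posts' −y face. 14 pickets, each 94 mm wide, 17 mm thick and 1112 mm tall, are fixed to the +y face of the rails with their bottoms at z = 91 mm, spaced across the span with a 59 mm gap after the −x post and between neighbouring pickets, with 72 mm left before the +x post.


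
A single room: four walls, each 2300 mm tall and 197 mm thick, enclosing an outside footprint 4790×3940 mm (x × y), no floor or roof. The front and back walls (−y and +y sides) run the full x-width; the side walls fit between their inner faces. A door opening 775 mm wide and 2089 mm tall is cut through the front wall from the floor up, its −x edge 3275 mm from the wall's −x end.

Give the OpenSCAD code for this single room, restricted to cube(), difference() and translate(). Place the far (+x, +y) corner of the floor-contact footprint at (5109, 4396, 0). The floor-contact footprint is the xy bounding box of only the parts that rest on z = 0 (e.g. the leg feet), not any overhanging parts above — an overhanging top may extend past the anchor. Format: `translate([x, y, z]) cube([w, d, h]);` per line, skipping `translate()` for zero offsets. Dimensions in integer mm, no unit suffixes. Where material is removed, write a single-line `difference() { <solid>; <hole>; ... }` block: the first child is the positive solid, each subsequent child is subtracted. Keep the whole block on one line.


difference() { translate([319, 456, 0]) cube([4790, 197, 2300]); translate([3594, 456, 0]) cube([775, 197, 2089]); }
translate([319, 4199, 0]) cube([4790, 197, 2300]);
translate([319, 653, 0]) cube([197, 3546, 2300]);
translate([4912, 653, 0]) cube([197, 3546, 2300]);


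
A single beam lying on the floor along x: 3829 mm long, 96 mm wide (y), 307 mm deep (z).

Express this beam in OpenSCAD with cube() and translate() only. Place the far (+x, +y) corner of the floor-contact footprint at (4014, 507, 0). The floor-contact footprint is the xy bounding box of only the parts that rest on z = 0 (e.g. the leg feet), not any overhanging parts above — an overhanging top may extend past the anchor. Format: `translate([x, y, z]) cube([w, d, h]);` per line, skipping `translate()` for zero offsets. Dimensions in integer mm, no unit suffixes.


translate([185, 411, 0]) cube([3829, 96, 307]);


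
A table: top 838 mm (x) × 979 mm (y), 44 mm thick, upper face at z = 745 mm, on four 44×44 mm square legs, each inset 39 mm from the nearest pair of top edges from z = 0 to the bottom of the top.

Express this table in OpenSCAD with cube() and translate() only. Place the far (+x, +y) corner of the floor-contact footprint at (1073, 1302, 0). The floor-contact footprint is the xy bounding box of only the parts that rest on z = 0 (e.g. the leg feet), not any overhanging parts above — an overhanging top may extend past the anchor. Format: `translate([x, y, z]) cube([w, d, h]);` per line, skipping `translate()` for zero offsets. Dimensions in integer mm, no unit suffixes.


// leg_h = 745 - 44 = 701
translate([274, 362, 701]) cube([838, 979, 44]);
translate([313, 401, 0]) cube([44, 44, 701]);
translate([1029, 401, 0]) cube([44, 44, 701]);
translate([313, 1258, 0]) cube([44, 44, 701]);
translate([1029, 1258, 0]) cube([44, 44, 701]);


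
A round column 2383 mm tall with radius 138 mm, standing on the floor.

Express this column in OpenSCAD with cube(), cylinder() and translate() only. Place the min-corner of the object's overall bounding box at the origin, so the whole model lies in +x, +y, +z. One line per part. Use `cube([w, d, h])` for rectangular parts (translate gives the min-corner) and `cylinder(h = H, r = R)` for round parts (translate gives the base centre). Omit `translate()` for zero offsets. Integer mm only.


translate([138, 138, 0]) cylinder(h = 2383, r = 138);


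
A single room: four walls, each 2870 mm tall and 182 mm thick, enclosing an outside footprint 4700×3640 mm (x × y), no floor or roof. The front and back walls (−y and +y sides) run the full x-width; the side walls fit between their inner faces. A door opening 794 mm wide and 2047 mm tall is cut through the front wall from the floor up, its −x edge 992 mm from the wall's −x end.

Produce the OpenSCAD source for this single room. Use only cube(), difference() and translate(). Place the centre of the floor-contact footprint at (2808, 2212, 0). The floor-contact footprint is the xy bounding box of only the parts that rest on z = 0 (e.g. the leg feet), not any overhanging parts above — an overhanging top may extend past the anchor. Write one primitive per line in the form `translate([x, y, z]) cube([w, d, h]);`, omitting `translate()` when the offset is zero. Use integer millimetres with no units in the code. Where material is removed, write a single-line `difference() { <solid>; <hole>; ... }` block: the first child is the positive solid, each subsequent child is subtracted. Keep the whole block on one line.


difference() { translate([458, 392, 0]) cube([4700, 182, 2870]); translate([1450, 392, 0]) cube([794, 182, 2047]); }
translate([458, 3850, 0]) cube([4700, 182, 2870]);
translate([458, 574, 0]) cube([182, 3276, 2870]);
translate([4976, 574, 0]) cube([182, 3276, 2870]);


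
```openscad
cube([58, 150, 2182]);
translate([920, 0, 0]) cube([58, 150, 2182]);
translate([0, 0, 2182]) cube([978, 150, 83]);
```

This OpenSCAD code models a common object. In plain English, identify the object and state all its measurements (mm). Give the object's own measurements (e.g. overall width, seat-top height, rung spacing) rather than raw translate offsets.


A door frame. The clear opening is 862 mm wide and 2182 mm high. Two 58 mm wide jambs, 150 mm deep, stand either side of the opening from the floor to the top of the opening. A 83 mm thick head sits across the top of both jambs, spanning the full outside width of the frame.


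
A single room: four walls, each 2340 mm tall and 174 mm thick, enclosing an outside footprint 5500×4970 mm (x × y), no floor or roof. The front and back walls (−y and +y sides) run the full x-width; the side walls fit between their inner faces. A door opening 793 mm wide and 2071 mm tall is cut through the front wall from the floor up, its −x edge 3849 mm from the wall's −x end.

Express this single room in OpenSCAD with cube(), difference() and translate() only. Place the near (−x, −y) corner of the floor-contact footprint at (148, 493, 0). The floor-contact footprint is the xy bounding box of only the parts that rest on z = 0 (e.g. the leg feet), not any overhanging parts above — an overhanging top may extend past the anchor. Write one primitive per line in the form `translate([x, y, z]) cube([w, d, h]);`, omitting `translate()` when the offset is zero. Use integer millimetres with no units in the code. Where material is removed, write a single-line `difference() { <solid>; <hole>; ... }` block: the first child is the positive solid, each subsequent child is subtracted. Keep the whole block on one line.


difference() { translate([148, 493, 0]) cube([5500, 174, 2340]); translate([3997, 493, 0]) cube([793, 174, 2071]); }
translate([148, 5289, 0]) cube([5500, 174, 2340]);
translate([148, 667, 0]) cube([174, 4622, 2340]);
translate([5474, 667, 0]) cube([174, 4622, 2340]);


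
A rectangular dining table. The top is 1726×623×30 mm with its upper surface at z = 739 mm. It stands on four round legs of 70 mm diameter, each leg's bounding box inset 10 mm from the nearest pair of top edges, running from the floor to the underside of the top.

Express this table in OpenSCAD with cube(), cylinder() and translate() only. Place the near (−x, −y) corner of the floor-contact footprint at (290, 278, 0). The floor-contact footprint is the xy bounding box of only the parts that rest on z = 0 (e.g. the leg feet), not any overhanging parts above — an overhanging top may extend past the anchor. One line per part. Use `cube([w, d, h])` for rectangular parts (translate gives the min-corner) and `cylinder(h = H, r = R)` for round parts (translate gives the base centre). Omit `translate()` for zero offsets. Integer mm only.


translate([280, 268, 709]) cube([1726, 623, 30]);
translate([325, 313, 0]) cylinder(h = 709, r = 35);
translate([1961, 313, 0]) cylinder(h = 709, r = 35);
translate([325, 846, 0]) cylinder(h = 709, r = 35);
translate([1961, 846, 0]) cylinder(h = 709, r = 35);


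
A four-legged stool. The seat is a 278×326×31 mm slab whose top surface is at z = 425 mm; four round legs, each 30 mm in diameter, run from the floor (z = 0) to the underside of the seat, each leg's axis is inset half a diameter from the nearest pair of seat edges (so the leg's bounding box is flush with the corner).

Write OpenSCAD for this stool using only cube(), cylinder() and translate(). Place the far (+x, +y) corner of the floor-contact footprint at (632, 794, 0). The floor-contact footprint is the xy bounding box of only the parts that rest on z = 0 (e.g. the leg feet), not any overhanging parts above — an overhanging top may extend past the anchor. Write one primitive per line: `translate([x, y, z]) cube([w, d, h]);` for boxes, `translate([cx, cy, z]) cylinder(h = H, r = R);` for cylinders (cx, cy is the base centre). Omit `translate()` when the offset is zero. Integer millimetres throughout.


// leg_h = 425 - 31 = 394
translate([354, 468, 394]) cube([278, 326, 31]);
translate([369, 483, 0]) cylinder(h = 394, r = 15);
translate([617, 483, 0]) cylinder(h = 394, r = 15);
translate([369, 779, 0]) cylinder(h = 394, r = 15);
translate([617, 779, 0]) cylinder(h = 394, r = 15);


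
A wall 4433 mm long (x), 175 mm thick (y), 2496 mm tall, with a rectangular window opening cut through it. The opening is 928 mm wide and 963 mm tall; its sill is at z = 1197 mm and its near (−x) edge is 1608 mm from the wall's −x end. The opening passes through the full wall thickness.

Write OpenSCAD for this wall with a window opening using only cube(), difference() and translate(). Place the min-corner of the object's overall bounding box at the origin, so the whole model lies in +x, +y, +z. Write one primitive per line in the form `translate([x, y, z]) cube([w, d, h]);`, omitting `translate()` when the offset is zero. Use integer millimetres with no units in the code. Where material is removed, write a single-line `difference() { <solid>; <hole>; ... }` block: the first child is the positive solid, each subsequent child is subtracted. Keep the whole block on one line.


difference() { cube([4433, 175, 2496]); translate([1608, 0, 1197]) cube([928, 175, 963]); }


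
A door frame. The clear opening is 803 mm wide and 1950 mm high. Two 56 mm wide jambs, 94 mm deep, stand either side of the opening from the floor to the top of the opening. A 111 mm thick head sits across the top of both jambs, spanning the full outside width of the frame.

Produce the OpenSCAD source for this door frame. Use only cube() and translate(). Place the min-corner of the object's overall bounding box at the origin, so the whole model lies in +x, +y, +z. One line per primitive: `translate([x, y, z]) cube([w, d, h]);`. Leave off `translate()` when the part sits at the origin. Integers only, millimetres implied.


cube([56, 94, 1950]);
translate([859, 0, 0]) cube([56, 94, 1950]);
translate([0, 0, 1950]) cube([915, 94, 111]);


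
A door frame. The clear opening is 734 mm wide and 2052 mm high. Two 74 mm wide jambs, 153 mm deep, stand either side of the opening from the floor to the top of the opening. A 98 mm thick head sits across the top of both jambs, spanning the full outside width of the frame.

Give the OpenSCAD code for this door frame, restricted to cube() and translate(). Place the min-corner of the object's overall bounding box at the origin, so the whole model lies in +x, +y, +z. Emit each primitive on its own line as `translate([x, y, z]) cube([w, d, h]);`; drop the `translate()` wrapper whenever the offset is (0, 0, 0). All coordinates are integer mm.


cube([74, 153, 2052]);
translate([808, 0, 0]) cube([74, 153, 2052]);
translate([0, 0, 2052]) cube([882, 153, 98]);


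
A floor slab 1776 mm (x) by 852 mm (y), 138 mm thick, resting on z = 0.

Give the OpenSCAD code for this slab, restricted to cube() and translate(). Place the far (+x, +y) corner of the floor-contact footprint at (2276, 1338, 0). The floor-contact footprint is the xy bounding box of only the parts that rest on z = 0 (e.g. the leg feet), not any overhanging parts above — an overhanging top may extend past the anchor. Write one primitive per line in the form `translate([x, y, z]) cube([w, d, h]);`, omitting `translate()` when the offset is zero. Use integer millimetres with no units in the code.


translate([500, 486, 0]) cube([1776, 852, 138]);


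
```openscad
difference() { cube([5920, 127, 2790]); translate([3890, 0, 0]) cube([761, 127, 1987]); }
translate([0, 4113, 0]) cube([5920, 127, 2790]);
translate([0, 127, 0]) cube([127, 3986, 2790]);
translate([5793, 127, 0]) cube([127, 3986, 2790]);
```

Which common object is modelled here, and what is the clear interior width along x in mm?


A single room. The interior width is 5666 mm.

Four walls enclosing a rectangle with a door in the front wall — a room. Outside width 5920 minus two 127 mm walls gives 5666 mm.


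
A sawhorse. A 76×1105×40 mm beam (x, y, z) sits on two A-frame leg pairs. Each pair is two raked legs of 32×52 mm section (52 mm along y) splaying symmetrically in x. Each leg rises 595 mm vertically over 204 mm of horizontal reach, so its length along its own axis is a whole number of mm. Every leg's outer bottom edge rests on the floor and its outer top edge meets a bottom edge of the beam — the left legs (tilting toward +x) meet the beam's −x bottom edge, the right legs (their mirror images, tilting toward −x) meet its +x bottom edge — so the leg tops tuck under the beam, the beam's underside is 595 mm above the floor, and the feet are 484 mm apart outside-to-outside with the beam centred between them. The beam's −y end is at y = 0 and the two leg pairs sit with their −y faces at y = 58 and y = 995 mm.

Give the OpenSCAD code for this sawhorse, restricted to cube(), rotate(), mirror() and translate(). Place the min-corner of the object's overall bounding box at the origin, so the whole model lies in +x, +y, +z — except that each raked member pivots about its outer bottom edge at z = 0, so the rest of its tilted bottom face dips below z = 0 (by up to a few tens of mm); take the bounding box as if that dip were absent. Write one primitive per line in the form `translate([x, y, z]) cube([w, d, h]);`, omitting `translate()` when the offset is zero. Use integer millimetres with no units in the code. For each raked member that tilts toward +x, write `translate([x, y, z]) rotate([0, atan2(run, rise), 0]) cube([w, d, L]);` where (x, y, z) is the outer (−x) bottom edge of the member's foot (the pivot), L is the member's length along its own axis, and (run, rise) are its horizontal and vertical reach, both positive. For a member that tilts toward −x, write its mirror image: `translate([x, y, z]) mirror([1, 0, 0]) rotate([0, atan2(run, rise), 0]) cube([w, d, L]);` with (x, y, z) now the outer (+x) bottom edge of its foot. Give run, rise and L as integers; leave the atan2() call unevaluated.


translate([204, 0, 595]) cube([76, 1105, 40]);
translate([0, 58, 0]) rotate([0, atan2(204, 595), 0]) cube([32, 52, 629]);
translate([484, 58, 0]) mirror([1, 0, 0]) rotate([0, atan2(204, 595), 0]) cube([32, 52, 629]);
translate([0, 995, 0]) rotate([0, atan2(204, 595), 0]) cube([32, 52, 629]);
translate([484, 995, 0]) mirror([1, 0, 0]) rotate([0, atan2(204, 595), 0]) cube([32, 52, 629]);


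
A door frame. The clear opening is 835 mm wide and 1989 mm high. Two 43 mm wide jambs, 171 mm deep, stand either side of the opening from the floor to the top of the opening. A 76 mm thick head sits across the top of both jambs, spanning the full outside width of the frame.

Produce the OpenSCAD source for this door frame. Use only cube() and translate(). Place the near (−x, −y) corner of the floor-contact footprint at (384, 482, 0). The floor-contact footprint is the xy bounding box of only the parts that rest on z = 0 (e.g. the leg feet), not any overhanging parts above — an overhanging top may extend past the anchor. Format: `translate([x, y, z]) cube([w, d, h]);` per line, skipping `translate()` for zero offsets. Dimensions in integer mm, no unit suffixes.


translate([384, 482, 0]) cube([43, 171, 1989]);
translate([1262, 482, 0]) cube([43, 171, 1989]);
translate([384, 482, 1989]) cube([921, 171, 76]);


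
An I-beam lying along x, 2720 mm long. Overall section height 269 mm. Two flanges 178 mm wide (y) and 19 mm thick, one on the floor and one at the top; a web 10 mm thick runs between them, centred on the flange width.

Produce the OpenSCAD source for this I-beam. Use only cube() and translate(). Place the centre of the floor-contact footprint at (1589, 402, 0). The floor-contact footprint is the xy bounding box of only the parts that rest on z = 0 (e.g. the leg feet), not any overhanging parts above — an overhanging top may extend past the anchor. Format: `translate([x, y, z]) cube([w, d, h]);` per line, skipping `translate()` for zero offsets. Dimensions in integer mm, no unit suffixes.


translate([229, 313, 0]) cube([2720, 178, 19]);
translate([229, 397, 19]) cube([2720, 10, 231]);
translate([229, 313, 250]) cube([2720, 178, 19]);
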